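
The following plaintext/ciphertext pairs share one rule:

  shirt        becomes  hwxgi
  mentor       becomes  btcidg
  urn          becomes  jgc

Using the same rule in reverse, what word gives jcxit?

Compare letters: s→h is +15, h→w is +15, i→x is +15 — a constant shift. Each letter is shifted forward by 15 in the alphabet (a Caesar shift of +15).
Undoing it on jcxit: j−15=u, c−15=n, x−15=i, i−15=t, t−15=e.

unite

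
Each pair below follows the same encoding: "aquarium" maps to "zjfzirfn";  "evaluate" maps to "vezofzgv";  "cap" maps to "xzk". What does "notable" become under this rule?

mlgzyov

Letters are reflected about the middle of the alphabet (position → 25−position): Atbash.
For notable: n↔m, o↔l, t↔g, a↔z, b↔y, l↔o, e↔v.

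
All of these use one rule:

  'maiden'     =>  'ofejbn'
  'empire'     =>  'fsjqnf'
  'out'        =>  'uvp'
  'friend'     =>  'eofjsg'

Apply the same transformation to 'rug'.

hvs

The output letters match the input read backwards, each shifted +1: maiden reversed is nediam. Read the word backwards and shift each letter +1.
For rug: reverse → gur; then shift: g+1=h, u+1=v, r+1=s.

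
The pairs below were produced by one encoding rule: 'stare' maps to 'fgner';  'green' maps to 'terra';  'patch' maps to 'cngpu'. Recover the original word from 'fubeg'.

short

Each letter is shifted forward by 13 in the alphabet (a Caesar shift of +13).
Reversing it on fubeg: f−13=s, u−13=h, b−13=o, e−13=r, g−13=t.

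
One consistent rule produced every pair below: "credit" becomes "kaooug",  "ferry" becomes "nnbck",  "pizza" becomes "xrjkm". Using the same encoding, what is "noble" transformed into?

vxlwq

Each letter shifts forward by (position + 8), i.e. 8, 9, 10, … — the shift grows by one for each successive letter.
Applying it to noble: n+8=v, o+9=x, b+10=l, l+11=w, e+12=q.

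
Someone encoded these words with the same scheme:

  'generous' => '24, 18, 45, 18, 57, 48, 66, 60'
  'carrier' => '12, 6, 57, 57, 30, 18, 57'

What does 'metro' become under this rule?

42, 18, 63, 57, 48

g(#7)→24 and e(#5)→18: differences scale by 3, so n = 3·pos + 3. With a=1..z=26, the number is 3·pos + 3.
For metro: m=13→42, e=5→18, t=20→63, r=18→57, o=15→48.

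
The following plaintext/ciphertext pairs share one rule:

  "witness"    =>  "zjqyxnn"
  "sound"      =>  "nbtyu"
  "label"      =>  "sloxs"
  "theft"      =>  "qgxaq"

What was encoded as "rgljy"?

chain

w(22)→z(25) and i(8)→j(9) fit y≡3x+11 (mod 26); the inverse of 3 mod 26 is 9. Each letter's alphabet position (a=0..z=25) is mapped through 3·x+11 mod 26 — an affine cipher.
Decoding rgljy: r(17)→9·(17−11)≡2=c; g(6)→9·(6−11)≡7=h; l(11)→9·(11−11)≡0=a; j(9)→9·(9−11)≡8=i; y(24)→9·(24−11)≡13=n (all mod 26).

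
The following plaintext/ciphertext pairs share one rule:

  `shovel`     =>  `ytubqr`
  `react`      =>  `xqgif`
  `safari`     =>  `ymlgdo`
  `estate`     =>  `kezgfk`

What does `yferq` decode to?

style

It's a Vigenère-style cipher with numeric key [6,12,6]: position i shifts by key[i mod 3].
Decoding yferq: y−6=s, f−12=t, e−6=y, r−6=l, q−12=e.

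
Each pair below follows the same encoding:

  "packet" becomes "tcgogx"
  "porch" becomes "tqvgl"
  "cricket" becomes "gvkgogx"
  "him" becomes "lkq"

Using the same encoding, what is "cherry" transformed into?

The shift depends on letter class: consonant p→t is +4, but vowel a→c is +2. Vowels shift forward by 2 and consonants shift forward by 4.
Applying it to cherry: c(cons)+4=g, h(cons)+4=l, e(vowel)+2=g, r(cons)+4=v, r(cons)+4=v, y(cons)+4=c.

glgvvc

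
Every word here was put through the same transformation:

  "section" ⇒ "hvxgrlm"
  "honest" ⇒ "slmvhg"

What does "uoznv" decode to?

flame

Each pair mirrors across the alphabet (s↔h, e↔v, c↔x): positions sum to 25. Each letter is replaced by its mirror in the alphabet: a↔z, b↔y, c↔x, and so on (the Atbash cipher).
Decoding uoznv: u↔f, o↔l, z↔a, n↔m, v↔e.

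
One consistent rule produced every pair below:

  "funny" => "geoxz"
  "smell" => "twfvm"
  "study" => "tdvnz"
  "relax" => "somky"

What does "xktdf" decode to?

Shifts by position in funny: pos 0: f→g (+1), pos 1: u→e (+10), pos 2: n→o (+1), pos 3: n→x (+10) — repeating every 2. The shifts repeat in a cycle of length 2: positions 0,1,… shift by +1, +10, then the pattern repeats.
Reversing it on xktdf: x−1=w, k−10=a, t−1=s, d−10=t, f−1=e.

waste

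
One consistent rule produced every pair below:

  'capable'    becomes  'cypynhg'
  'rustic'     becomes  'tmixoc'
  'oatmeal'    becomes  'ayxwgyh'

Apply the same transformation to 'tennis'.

xglloi

c(2)→c(2) and a(0)→y(24) fit y≡15x+24 (mod 26); the inverse of 15 mod 26 is 7. Treating letters as 0–25, the rule is x ↦ 15x + 24 (mod 26).
For tennis: t(19)→15·19+24≡23=x; e(4)→15·4+24≡6=g; n(13)→15·13+24≡11=l; n(13)→15·13+24≡11=l; i(8)→15·8+24≡14=o; s(18)→15·18+24≡8=i (all mod 26).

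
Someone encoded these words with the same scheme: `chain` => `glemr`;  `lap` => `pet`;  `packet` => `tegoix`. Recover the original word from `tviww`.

press

Compare letters: c→g is +4, h→l is +4, a→e is +4 — a constant shift. Every letter moves 4 places later in the alphabet, wrapping around z→a.
Undoing it on tviww: t−4=p, v−4=r, i−4=e, w−4=s, w−4=s.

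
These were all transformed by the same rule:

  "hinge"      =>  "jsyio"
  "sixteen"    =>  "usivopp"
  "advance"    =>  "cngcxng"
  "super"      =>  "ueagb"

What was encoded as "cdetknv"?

attract

Shifts by position in hinge: pos 0: h→j (+2), pos 1: i→s (+10), pos 2: n→y (+11), pos 3: g→i (+2), pos 4: e→o (+10) — repeating every 3. A repeating key of period 3 is used — shifts +2, +10, +11 over and over.
Reversing it on cdetknv: c−2=a, d−10=t, e−11=t, t−2=r, k−10=a, n−11=c, v−2=t.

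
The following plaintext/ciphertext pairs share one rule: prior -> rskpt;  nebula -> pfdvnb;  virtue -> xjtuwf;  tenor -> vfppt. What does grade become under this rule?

Shifts by position in prior: pos 0: p→r (+2), pos 1: r→s (+1), pos 2: i→k (+2), pos 3: o→p (+1) — repeating every 2. The shifts repeat in a cycle of length 2: positions 0,1,… shift by +2, +1, then the pattern repeats.
On grade: g+2=i, r+1=s, a+2=c, d+1=e, e+2=g.

isceg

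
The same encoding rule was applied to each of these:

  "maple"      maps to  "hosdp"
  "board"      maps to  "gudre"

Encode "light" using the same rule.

wkjlo

The output letters match the input read backwards, each shifted +3: maple reversed is elpam. Read the word backwards and shift each letter +3.
Applying it to light: reverse → thgil; then shift: t+3=w, h+3=k, g+3=j, i+3=l, l+3=o.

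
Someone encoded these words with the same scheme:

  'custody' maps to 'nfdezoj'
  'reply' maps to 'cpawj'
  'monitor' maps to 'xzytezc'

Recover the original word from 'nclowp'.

Compare letters: c→n is +11, u→f is +11, s→d is +11 — a constant shift. It's a constant shift of +11 (ROT11).
Undoing it on nclowp: n−11=c, c−11=r, l−11=a, o−11=d, w−11=l, p−11=e.

cradle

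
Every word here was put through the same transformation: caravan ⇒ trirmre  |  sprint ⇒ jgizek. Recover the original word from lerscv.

Compare letters: c→t is +17, a→r is +17, r→i is +17 — a constant shift. This is a Caesar cipher with shift 17.
Decoding lerscv: l−17=u, e−17=n, r−17=a, s−17=b, c−17=l, v−17=e.

unable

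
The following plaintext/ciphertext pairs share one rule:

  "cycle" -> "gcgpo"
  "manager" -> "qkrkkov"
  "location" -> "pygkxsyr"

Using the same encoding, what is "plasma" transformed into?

The rule splits by letter class: vowels +10, consonants +4.
For plasma: p(cons)+4=t, l(cons)+4=p, a(vowel)+10=k, s(cons)+4=w, m(cons)+4=q, a(vowel)+10=k.

tpkwqk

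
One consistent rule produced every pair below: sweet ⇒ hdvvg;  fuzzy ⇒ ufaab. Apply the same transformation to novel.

mlevo

Each pair mirrors across the alphabet (s↔h, w↔d, e↔v): positions sum to 25. Each letter is replaced by its mirror in the alphabet: a↔z, b↔y, c↔x, and so on (the Atbash cipher).
For novel: n↔m, o↔l, v↔e, e↔v, l↔o.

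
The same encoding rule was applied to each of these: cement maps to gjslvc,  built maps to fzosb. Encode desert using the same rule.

In cement: c→g is +4, e→j is +5, m→s is +6, e→l is +7 — the shift increases by 1 each position. The shift increases by 1 at each position, starting from +4: 4, 5, 6, ….
On desert: d+4=h, e+5=j, s+6=y, e+7=l, r+8=z, t+9=c.

hjylzc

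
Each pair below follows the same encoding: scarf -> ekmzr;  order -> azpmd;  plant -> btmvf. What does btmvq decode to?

plane

It's a Vigenère-style cipher with numeric key [12,8]: position i shifts by key[i mod 2].
Reversing it on btmvq: b−12=p, t−8=l, m−12=a, v−8=n, q−12=e.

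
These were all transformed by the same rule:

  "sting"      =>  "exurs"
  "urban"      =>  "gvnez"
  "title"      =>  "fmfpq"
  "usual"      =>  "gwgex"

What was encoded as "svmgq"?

grace

Shifts by position in sting: pos 0: s→e (+12), pos 1: t→x (+4), pos 2: i→u (+12), pos 3: n→r (+4) — repeating every 2. It's a Vigenère-style cipher with numeric key [12,4]: position i shifts by key[i mod 2].
Undoing it on svmgq: s−12=g, v−4=r, m−12=a, g−4=c, q−12=e.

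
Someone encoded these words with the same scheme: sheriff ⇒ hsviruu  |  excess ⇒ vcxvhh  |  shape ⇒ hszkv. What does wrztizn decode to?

Each pair mirrors across the alphabet (s↔h, h↔s, e↔v): positions sum to 25. Letters are reflected about the middle of the alphabet (position → 25−position): Atbash.
Undoing it on wrztizn: w↔d, r↔i, z↔a, t↔g, i↔r, z↔a, n↔m.

diagram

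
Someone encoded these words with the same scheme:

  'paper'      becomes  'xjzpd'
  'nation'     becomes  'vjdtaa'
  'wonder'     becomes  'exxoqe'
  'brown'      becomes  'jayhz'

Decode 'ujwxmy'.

In paper: p→x is +8, a→j is +9, p→z is +10, e→p is +11 — the shift increases by 1 each position. The shift increases by 1 at each position, starting from +8: 8, 9, 10, ….
Reversing it on ujwxmy: u−8=m, j−9=a, w−10=m, x−11=m, m−12=a, y−13=l.

mammal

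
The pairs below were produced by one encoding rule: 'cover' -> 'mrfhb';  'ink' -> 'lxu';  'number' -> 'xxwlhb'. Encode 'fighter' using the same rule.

plqrdhb

The shift depends on letter class: consonant c→m is +10, but vowel o→r is +3. Two shifts are in play — +3 for a/e/i/o/u, +10 for every other letter.
On fighter: f(cons)+10=p, i(vowel)+3=l, g(cons)+10=q, h(cons)+10=r, t(cons)+10=d, e(vowel)+3=h, r(cons)+10=b.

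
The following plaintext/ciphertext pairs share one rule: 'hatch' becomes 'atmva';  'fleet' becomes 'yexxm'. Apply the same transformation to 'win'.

It's a constant shift of +19 (ROT19).
Applying it to win: w+19=p, i+19=b, n+19=g.

pbg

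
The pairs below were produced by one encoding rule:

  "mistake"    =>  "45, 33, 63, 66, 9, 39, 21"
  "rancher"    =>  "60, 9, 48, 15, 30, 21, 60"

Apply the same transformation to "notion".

48, 51, 66, 33, 51, 48

m(#13)→45 and i(#9)→33: differences scale by 3, so n = 3·pos + 6. With a=1..z=26, the number is 3·pos + 6.
For notion: n=14→48, o=15→51, t=20→66, i=9→33, o=15→51, n=14→48.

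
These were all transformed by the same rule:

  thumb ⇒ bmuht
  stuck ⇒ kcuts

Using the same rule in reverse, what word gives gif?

fig

The output letters match the input read backwards: thumb reversed is bmuht. It's just the letters in reverse order.
Reversing it on gif: then reverse → fig.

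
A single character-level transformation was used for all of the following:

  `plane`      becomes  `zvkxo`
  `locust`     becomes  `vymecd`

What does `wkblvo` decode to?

marble

Compare letters: p→z is +10, l→v is +10, a→k is +10 — a constant shift. It's a constant shift of +10 (ROT10).
Decoding wkblvo: w−10=m, k−10=a, b−10=r, l−10=b, v−10=l, o−10=e.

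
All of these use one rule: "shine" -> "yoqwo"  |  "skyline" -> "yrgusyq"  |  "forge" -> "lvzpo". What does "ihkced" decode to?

cactus

Each letter shifts forward by (position + 6), i.e. 6, 7, 8, … — the shift grows by one for each successive letter.
Undoing it on ihkced: i−6=c, h−7=a, k−8=c, c−9=t, e−10=u, d−11=s.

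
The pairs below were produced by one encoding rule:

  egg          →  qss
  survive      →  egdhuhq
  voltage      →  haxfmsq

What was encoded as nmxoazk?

Each letter is shifted forward by 12 in the alphabet (a Caesar shift of +12).
Reversing it on nmxoazk: n−12=b, m−12=a, x−12=l, o−12=c, a−12=o, z−12=n, k−12=y.

balcony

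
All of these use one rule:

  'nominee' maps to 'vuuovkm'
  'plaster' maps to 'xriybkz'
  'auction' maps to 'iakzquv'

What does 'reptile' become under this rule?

zkxzqrm

Shifts by position in nominee: pos 0: n→v (+8), pos 1: o→u (+6), pos 2: m→u (+8), pos 3: i→o (+6) — repeating every 2. The shifts repeat in a cycle of length 2: positions 0,1,… shift by +8, +6, then the pattern repeats.
Applying it to reptile: r+8=z, e+6=k, p+8=x, t+6=z, i+8=q, l+6=r, e+8=m.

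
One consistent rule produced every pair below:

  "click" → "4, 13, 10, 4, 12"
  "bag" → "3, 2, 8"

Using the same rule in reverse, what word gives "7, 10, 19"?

c is letter #3 and maps to 4: an offset of 1. The number is (letter's place in the alphabet, a=1) + 1.
Decoding 7, 10, 19: 7→(7−1)÷1=6=f, 10→(10−1)÷1=9=i, 19→(19−1)÷1=18=r.

fir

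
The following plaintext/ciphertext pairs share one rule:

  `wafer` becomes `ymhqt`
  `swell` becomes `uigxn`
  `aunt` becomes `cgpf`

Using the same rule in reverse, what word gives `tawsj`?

The shifts repeat in a cycle of length 2: positions 0,1,… shift by +2, +12, then the pattern repeats.
Reversing it on tawsj: t−2=r, a−12=o, w−2=u, s−12=g, j−2=h.

rough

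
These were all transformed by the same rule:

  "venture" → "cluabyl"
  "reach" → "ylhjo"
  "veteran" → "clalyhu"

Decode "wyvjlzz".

Compare letters: v→c is +7, e→l is +7, n→u is +7 — a constant shift. It's a constant shift of +7 (ROT7).
Reversing it on wyvjlzz: w−7=p, y−7=r, v−7=o, j−7=c, l−7=e, z−7=s, z−7=s.

process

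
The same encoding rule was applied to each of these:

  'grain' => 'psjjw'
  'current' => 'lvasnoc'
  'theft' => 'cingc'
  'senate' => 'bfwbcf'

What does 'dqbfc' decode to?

upset

Shifts by position in grain: pos 0: g→p (+9), pos 1: r→s (+1), pos 2: a→j (+9), pos 3: i→j (+1) — repeating every 2. The shifts repeat in a cycle of length 2: positions 0,1,… shift by +9, +1, then the pattern repeats.
Decoding dqbfc: d−9=u, q−1=p, b−9=s, f−1=e, c−9=t.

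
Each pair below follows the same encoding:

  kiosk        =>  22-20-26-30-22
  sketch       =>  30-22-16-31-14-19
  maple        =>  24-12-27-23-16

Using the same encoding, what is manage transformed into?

k is letter #11 and maps to 22: an offset of 11. The number is (letter's place in the alphabet, a=1) + 11.
On manage: m=13→24, a=1→12, n=14→25, a=1→12, g=7→18, e=5→16.

24-12-25-12-18-16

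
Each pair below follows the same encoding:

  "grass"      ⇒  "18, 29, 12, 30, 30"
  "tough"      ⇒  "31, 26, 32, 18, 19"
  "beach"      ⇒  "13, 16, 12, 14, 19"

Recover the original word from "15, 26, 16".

doe

g is letter #7 and maps to 18: an offset of 11. Each letter is replaced by its alphabet position (a=1..z=26) + 11.
Decoding 15, 26, 16: 15→(15−11)÷1=4=d, 26→(26−11)÷1=15=o, 16→(16−11)÷1=5=e.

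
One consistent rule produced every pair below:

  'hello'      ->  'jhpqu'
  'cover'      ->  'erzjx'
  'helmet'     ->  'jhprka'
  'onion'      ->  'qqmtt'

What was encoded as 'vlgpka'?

The shift increases by 1 at each position, starting from +2: 2, 3, 4, ….
Decoding vlgpka: v−2=t, l−3=i, g−4=c, p−5=k, k−6=e, a−7=t.

ticket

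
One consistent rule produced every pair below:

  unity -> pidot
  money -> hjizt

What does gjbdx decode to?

Compare letters: u→p is +21, n→i is +21, i→d is +21 — a constant shift. It's a constant shift of +21 (ROT21).
Reversing it on gjbdx: g−21=l, j−21=o, b−21=g, d−21=i, x−21=c.

logic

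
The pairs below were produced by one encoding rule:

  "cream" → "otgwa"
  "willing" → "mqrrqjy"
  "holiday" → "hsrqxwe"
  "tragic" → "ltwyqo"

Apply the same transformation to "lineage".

rqjgwyg

c(2)→o(14) and r(17)→t(19) fit y≡9x+22 (mod 26); the inverse of 9 mod 26 is 3. Each letter's alphabet position (a=0..z=25) is mapped through 9·x+22 mod 26 — an affine cipher.
On lineage: l(11)→9·11+22≡17=r; i(8)→9·8+22≡16=q; n(13)→9·13+22≡9=j; e(4)→9·4+22≡6=g; a(0)→9·0+22≡22=w; g(6)→9·6+22≡24=y; e(4)→9·4+22≡6=g (all mod 26).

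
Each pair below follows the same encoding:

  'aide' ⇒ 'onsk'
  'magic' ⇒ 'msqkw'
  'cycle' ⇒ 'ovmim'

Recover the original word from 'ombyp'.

force

The output letters match the input read backwards, each shifted +10: aide reversed is edia. The word is reversed, then every letter is shifted forward by 10.
Decoding ombyp: shift back: o−10=e, m−10=c, b−10=r, y−10=o, p−10=f → ecrof; then reverse → force.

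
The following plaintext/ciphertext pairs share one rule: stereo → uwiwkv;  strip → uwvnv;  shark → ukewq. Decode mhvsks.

In stereo: s→u is +2, t→w is +3, e→i is +4, r→w is +5 — the shift increases by 1 each position. The shift increases by 1 at each position, starting from +2: 2, 3, 4, ….
Undoing it on mhvsks: m−2=k, h−3=e, v−4=r, s−5=n, k−6=e, s−7=l.

kernel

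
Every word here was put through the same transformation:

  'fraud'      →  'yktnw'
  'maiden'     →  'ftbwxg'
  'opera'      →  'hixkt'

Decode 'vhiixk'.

copper

Compare letters: f→y is +19, r→k is +19, a→t is +19 — a constant shift. Each letter is shifted forward by 19 in the alphabet (a Caesar shift of +19).
Decoding vhiixk: v−19=c, h−19=o, i−19=p, i−19=p, x−19=e, k−19=r.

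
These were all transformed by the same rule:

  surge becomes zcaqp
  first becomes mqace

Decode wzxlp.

In surge: s→z is +7, u→c is +8, r→a is +9, g→q is +10 — the shift increases by 1 each position. Letter i (0-indexed) is shifted by i+7, so successive shifts are 7, 8, 9, ….
Undoing it on wzxlp: w−7=p, z−8=r, x−9=o, l−10=b, p−11=e.

probe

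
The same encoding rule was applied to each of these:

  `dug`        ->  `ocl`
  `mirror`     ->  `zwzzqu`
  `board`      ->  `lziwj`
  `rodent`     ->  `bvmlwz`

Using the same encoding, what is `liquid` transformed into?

Read the word backwards and shift each letter +8.
On liquid: reverse → diuqil; then shift: d+8=l, i+8=q, u+8=c, q+8=y, i+8=q, l+8=t.

lqcyqt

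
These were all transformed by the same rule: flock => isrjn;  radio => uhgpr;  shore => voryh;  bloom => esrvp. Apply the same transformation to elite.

Shifts by position in flock: pos 0: f→i (+3), pos 1: l→s (+7), pos 2: o→r (+3), pos 3: c→j (+7) — repeating every 2. A repeating key of period 2 is used — shifts +3, +7 over and over.
Applying it to elite: e+3=h, l+7=s, i+3=l, t+7=a, e+3=h.

hslah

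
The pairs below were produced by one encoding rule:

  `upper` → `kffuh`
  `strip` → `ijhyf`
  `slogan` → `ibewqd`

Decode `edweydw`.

Compare letters: u→k is +16, p→f is +16, p→f is +16 — a constant shift. Every letter moves 16 places later in the alphabet, wrapping around z→a.
Undoing it on edweydw: e−16=o, d−16=n, w−16=g, e−16=o, y−16=i, d−16=n, w−16=g.

ongoing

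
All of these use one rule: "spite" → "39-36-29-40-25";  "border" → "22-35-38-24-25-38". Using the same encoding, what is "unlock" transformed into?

41-34-32-35-23-31

s is letter #19 and maps to 39: an offset of 20. Letters become their 1-based position plus 20 (so a→21, b→22, …).
For unlock: u=21→41, n=14→34, l=12→32, o=15→35, c=3→23, k=11→31.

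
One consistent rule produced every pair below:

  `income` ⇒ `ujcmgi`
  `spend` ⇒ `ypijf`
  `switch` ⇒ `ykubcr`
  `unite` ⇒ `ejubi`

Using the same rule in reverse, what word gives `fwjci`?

i(8)→u(20) and n(13)→j(9) fit y≡3x+22 (mod 26); the inverse of 3 mod 26 is 9. Treating letters as 0–25, the rule is x ↦ 3x + 22 (mod 26).
Decoding fwjci: f(5)→9·(5−22)≡3=d; w(22)→9·(22−22)≡0=a; j(9)→9·(9−22)≡13=n; c(2)→9·(2−22)≡2=c; i(8)→9·(8−22)≡4=e (all mod 26).

dance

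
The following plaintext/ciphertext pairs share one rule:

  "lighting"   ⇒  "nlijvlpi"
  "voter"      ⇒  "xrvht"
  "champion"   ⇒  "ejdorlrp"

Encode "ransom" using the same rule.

tdpuro

The shift depends on letter class: consonant l→n is +2, but vowel i→l is +3. Vowels shift forward by 3 and consonants shift forward by 2.
On ransom: r(cons)+2=t, a(vowel)+3=d, n(cons)+2=p, s(cons)+2=u, o(vowel)+3=r, m(cons)+2=o.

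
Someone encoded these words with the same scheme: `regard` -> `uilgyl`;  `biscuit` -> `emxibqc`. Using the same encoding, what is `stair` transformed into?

vxfoy

Letter i (0-indexed) is shifted by i+3, so successive shifts are 3, 4, 5, ….
For stair: s+3=v, t+4=x, a+5=f, i+6=o, r+7=y.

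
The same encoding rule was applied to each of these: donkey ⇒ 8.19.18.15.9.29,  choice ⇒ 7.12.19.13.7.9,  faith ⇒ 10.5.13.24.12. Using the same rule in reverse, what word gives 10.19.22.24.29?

d is letter #4 and maps to 8: an offset of 4. Each letter is replaced by its alphabet position (a=1..z=26) + 4.
Undoing it on 10.19.22.24.29: 10→(10−4)÷1=6=f, 19→(19−4)÷1=15=o, 22→(22−4)÷1=18=r, 24→(24−4)÷1=20=t, 29→(29−4)÷1=25=y.

forty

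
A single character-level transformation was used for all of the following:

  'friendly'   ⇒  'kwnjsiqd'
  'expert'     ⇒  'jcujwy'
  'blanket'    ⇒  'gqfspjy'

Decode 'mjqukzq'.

helpful

Compare letters: f→k is +5, r→w is +5, i→n is +5 — a constant shift. This is a Caesar cipher with shift 5.
Decoding mjqukzq: m−5=h, j−5=e, q−5=l, u−5=p, k−5=f, z−5=u, q−5=l.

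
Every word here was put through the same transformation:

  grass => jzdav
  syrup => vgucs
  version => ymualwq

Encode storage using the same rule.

Shifts by position in grass: pos 0: g→j (+3), pos 1: r→z (+8), pos 2: a→d (+3), pos 3: s→a (+8) — repeating every 2. The shifts repeat in a cycle of length 2: positions 0,1,… shift by +3, +8, then the pattern repeats.
For storage: s+3=v, t+8=b, o+3=r, r+8=z, a+3=d, g+8=o, e+3=h.

vbrzdoh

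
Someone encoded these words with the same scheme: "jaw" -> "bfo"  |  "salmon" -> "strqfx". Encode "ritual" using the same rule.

The word is reversed, then every letter is shifted forward by 5.
For ritual: reverse → lautir; then shift: l+5=q, a+5=f, u+5=z, t+5=y, i+5=n, r+5=w.

qfzynw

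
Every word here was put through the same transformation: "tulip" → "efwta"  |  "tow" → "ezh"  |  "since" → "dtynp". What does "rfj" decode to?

Compare letters: t→e is +11, u→f is +11, l→w is +11 — a constant shift. It's a constant shift of +11 (ROT11).
Undoing it on rfj: r−11=g, f−11=u, j−11=y.

guy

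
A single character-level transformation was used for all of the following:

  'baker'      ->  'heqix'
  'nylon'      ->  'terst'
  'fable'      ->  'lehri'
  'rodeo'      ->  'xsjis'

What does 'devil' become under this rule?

jibmr

Two shifts are in play — +4 for a/e/i/o/u, +6 for every other letter.
On devil: d(cons)+6=j, e(vowel)+4=i, v(cons)+6=b, i(vowel)+4=m, l(cons)+6=r.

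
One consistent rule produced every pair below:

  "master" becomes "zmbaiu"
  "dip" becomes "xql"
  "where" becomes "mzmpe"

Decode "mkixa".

Two steps: reverse the string, then apply a Caesar shift of +8.
Decoding mkixa: shift back: m−8=e, k−8=c, i−8=a, x−8=p, a−8=s → ecaps; then reverse → space.

space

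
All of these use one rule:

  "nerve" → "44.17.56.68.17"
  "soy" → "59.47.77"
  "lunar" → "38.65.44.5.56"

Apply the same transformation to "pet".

n(#14)→44 and e(#5)→17: differences scale by 3, so n = 3·pos + 2. Each letter becomes 3×(its alphabet position, a=1..z=26) + 2.
Applying it to pet: p=16→50, e=5→17, t=20→62.

50.17.62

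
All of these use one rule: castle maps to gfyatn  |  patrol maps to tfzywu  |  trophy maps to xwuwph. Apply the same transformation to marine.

qfxpvn

Each letter shifts forward by (position + 4), i.e. 4, 5, 6, … — the shift grows by one for each successive letter.
For marine: m+4=q, a+5=f, r+6=x, i+7=p, n+8=v, e+9=n.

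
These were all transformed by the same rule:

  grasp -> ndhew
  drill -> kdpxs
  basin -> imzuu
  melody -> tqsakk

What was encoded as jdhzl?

crane

It's a Vigenère-style cipher with numeric key [7,12]: position i shifts by key[i mod 2].
Undoing it on jdhzl: j−7=c, d−12=r, h−7=a, z−12=n, l−7=e.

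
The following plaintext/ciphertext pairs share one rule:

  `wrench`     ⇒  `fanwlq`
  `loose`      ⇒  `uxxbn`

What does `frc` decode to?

Compare letters: w→f is +9, r→a is +9, e→n is +9 — a constant shift. Each letter is shifted forward by 9 in the alphabet (a Caesar shift of +9).
Reversing it on frc: f−9=w, r−9=i, c−9=t.

wit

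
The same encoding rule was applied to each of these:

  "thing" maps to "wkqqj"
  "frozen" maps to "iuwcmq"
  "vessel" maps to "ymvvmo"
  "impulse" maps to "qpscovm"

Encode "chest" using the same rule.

fkmvw

The shift depends on letter class: consonant t→w is +3, but vowel i→q is +8. Vowels shift forward by 8 and consonants shift forward by 3.
For chest: c(cons)+3=f, h(cons)+3=k, e(vowel)+8=m, s(cons)+3=v, t(cons)+3=w.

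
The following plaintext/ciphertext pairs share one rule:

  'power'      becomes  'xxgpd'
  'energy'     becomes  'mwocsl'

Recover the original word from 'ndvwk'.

fully

In power: p→x is +8, o→x is +9, w→g is +10, e→p is +11 — the shift increases by 1 each position. The shift increases by 1 at each position, starting from +8: 8, 9, 10, ….
Decoding ndvwk: n−8=f, d−9=u, v−10=l, w−11=l, k−12=y.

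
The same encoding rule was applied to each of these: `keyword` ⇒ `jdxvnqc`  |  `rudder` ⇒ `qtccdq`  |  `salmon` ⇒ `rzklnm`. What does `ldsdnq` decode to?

Each letter is shifted forward by 25 in the alphabet (a Caesar shift of +25).
Decoding ldsdnq: l−25=m, d−25=e, s−25=t, d−25=e, n−25=o, q−25=r.

meteor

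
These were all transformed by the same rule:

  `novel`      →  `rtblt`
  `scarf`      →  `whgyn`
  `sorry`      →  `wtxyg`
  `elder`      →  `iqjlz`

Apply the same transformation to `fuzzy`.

Letter i (0-indexed) is shifted by i+4, so successive shifts are 4, 5, 6, ….
For fuzzy: f+4=j, u+5=z, z+6=f, z+7=g, y+8=g.

jzfgg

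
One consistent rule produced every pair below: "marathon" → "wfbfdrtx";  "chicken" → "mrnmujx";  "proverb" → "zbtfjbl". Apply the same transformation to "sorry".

The shift depends on letter class: consonant m→w is +10, but vowel a→f is +5. Vowels shift forward by 5 and consonants shift forward by 10.
For sorry: s(cons)+10=c, o(vowel)+5=t, r(cons)+10=b, r(cons)+10=b, y(cons)+10=i.

ctbbi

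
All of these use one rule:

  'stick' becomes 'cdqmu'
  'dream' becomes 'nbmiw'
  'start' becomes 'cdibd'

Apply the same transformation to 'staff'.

cdipp

The rule splits by letter class: vowels +8, consonants +10.
Applying it to staff: s(cons)+10=c, t(cons)+10=d, a(vowel)+8=i, f(cons)+10=p, f(cons)+10=p.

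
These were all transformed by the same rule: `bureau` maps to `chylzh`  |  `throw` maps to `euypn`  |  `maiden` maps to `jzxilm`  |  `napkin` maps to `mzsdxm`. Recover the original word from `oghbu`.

flush

This is an affine cipher: with a=0,…,z=25, each position x becomes (3x+25) mod 26.
Reversing it on oghbu: o(14)→9·(14−25)≡5=f; g(6)→9·(6−25)≡11=l; h(7)→9·(7−25)≡20=u; b(1)→9·(1−25)≡18=s; u(20)→9·(20−25)≡7=h (all mod 26).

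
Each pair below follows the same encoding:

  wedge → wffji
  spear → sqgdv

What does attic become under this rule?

The shift increases by 1 at each position, starting from +0: 0, 1, 2, ….
For attic: a+0=a, t+1=u, t+2=v, i+3=l, c+4=g.

auvlg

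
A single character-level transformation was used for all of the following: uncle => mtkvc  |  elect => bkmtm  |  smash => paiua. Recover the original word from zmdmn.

Read the word backwards and shift each letter +8.
Decoding zmdmn: shift back: z−8=r, m−8=e, d−8=v, m−8=e, n−8=f → revef; then reverse → fever.

fever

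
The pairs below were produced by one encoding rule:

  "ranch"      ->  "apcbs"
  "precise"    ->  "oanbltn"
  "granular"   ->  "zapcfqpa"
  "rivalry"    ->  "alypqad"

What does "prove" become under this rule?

oavyn

Treating letters as 0–25, the rule is x ↦ 19x + 15 (mod 26).
On prove: p(15)→19·15+15≡14=o; r(17)→19·17+15≡0=a; o(14)→19·14+15≡21=v; v(21)→19·21+15≡24=y; e(4)→19·4+15≡13=n (all mod 26).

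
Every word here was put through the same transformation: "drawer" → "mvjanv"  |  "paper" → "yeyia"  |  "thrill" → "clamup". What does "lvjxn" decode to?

crate

It's a Vigenère-style cipher with numeric key [9,4]: position i shifts by key[i mod 2].
Undoing it on lvjxn: l−9=c, v−4=r, j−9=a, x−4=t, n−9=e.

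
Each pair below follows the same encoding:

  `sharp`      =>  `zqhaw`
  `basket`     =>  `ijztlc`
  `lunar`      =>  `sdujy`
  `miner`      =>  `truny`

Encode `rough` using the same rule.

yxbpo

A repeating key of period 2 is used — shifts +7, +9 over and over.
For rough: r+7=y, o+9=x, u+7=b, g+9=p, h+7=o.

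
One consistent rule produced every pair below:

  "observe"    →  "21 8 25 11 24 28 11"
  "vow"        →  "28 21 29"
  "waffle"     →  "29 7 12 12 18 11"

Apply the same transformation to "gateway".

13 7 26 11 29 7 31

o is letter #15 and maps to 21: an offset of 6. The number is (letter's place in the alphabet, a=1) + 6.
On gateway: g=7→13, a=1→7, t=20→26, e=5→11, w=23→29, a=1→7, y=25→31.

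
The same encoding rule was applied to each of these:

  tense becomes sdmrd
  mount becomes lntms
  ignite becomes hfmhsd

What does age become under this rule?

Compare letters: t→s is +25, e→d is +25, n→m is +25 — a constant shift. Every letter moves 25 places later in the alphabet, wrapping around z→a.
For age: a+25=z, g+25=f, e+25=d.

zfd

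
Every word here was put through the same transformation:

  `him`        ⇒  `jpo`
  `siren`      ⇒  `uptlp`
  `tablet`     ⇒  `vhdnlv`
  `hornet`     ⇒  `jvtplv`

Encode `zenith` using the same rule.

Vowels shift forward by 7 and consonants shift forward by 2.
On zenith: z(cons)+2=b, e(vowel)+7=l, n(cons)+2=p, i(vowel)+7=p, t(cons)+2=v, h(cons)+2=j.

blppvj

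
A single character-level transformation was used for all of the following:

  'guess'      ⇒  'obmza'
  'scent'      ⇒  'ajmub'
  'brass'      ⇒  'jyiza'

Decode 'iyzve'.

arrow

Shifts by position in guess: pos 0: g→o (+8), pos 1: u→b (+7), pos 2: e→m (+8), pos 3: s→z (+7) — repeating every 2. It's a Vigenère-style cipher with numeric key [8,7]: position i shifts by key[i mod 2].
Undoing it on iyzve: i−8=a, y−7=r, z−8=r, v−7=o, e−8=w.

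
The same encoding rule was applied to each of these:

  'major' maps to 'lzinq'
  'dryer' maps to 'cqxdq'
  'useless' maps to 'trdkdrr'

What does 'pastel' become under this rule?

Compare letters: m→l is +25, a→z is +25, j→i is +25 — a constant shift. Each letter is shifted forward by 25 in the alphabet (a Caesar shift of +25).
For pastel: p+25=o, a+25=z, s+25=r, t+25=s, e+25=d, l+25=k.

ozrsdk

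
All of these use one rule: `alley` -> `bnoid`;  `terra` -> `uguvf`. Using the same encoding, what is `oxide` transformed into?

pzlhj

The shift increases by 1 at each position, starting from +1: 1, 2, 3, ….
For oxide: o+1=p, x+2=z, i+3=l, d+4=h, e+5=j.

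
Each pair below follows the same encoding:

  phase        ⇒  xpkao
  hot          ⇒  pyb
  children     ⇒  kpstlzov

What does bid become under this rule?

jsl

The shift depends on letter class: consonant p→x is +8, but vowel a→k is +10. Vowels shift forward by 10 and consonants shift forward by 8.
For bid: b(cons)+8=j, i(vowel)+10=s, d(cons)+8=l.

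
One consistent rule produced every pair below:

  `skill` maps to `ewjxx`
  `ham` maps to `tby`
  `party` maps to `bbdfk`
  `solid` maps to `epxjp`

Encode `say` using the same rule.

The shift depends on letter class: consonant s→e is +12, but vowel i→j is +1. Two shifts are in play — +1 for a/e/i/o/u, +12 for every other letter.
On say: s(cons)+12=e, a(vowel)+1=b, y(cons)+12=k.

ebk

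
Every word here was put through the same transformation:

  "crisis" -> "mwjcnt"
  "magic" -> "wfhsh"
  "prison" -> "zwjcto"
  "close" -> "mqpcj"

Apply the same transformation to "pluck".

Shifts by position in crisis: pos 0: c→m (+10), pos 1: r→w (+5), pos 2: i→j (+1), pos 3: s→c (+10), pos 4: i→n (+5), pos 5: s→t (+1) — repeating every 3. The shifts repeat in a cycle of length 3: positions 0,1,… shift by +10, +5, +1, then the pattern repeats.
Applying it to pluck: p+10=z, l+5=q, u+1=v, c+10=m, k+5=p.

zqvmp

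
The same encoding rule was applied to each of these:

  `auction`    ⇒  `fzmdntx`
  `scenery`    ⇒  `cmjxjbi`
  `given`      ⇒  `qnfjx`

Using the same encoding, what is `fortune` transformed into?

ptbdzxj

The rule splits by letter class: vowels +5, consonants +10.
Applying it to fortune: f(cons)+10=p, o(vowel)+5=t, r(cons)+10=b, t(cons)+10=d, u(vowel)+5=z, n(cons)+10=x, e(vowel)+5=j.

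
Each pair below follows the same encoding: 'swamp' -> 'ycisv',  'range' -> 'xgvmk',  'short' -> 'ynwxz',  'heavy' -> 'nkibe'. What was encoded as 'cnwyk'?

Shifts by position in swamp: pos 0: s→y (+6), pos 1: w→c (+6), pos 2: a→i (+8), pos 3: m→s (+6), pos 4: p→v (+6) — repeating every 3. The shifts repeat in a cycle of length 3: positions 0,1,… shift by +6, +6, +8, then the pattern repeats.
Reversing it on cnwyk: c−6=w, n−6=h, w−8=o, y−6=s, k−6=e.

whose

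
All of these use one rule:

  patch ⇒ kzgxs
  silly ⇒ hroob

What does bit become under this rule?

Letters are reflected about the middle of the alphabet (position → 25−position): Atbash.
For bit: b↔y, i↔r, t↔g.

yrg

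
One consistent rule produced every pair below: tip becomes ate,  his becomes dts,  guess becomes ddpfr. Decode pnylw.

The output letters match the input read backwards, each shifted +11: tip reversed is pit. Read the word backwards and shift each letter +11.
Undoing it on pnylw: shift back: p−11=e, n−11=c, y−11=n, l−11=a, w−11=l → ecnal; then reverse → lance.

lance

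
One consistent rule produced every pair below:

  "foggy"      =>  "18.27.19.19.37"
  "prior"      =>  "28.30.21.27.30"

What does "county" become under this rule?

15.27.33.26.32.37

f is letter #6 and maps to 18: an offset of 12. Letters become their 1-based position plus 12 (so a→13, b→14, …).
For county: c=3→15, o=15→27, u=21→33, n=14→26, t=20→32, y=25→37.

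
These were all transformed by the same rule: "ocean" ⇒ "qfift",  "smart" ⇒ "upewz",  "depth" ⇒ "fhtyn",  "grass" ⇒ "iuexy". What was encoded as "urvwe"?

The shift increases by 1 at each position, starting from +2: 2, 3, 4, ….
Decoding urvwe: u−2=s, r−3=o, v−4=r, w−5=r, e−6=y.

sorry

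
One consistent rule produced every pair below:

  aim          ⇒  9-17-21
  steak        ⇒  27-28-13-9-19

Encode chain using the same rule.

Each letter is replaced by its alphabet position (a=1..z=26) + 8.
For chain: c=3→11, h=8→16, a=1→9, i=9→17, n=14→22.

11-16-9-17-22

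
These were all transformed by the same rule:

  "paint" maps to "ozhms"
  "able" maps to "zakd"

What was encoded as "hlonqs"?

import

Each letter is shifted forward by 25 in the alphabet (a Caesar shift of +25).
Undoing it on hlonqs: h−25=i, l−25=m, o−25=p, n−25=o, q−25=r, s−25=t.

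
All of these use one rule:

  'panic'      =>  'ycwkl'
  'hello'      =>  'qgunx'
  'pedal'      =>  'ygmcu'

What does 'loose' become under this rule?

uqxun

It's a Vigenère-style cipher with numeric key [9,2]: position i shifts by key[i mod 2].
For loose: l+9=u, o+2=q, o+9=x, s+2=u, e+9=n.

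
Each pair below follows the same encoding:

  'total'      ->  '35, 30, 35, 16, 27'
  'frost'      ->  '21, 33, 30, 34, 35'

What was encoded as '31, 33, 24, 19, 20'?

t is letter #20 and maps to 35: an offset of 15. Each letter is replaced by its alphabet position (a=1..z=26) + 15.
Decoding 31, 33, 24, 19, 20: 31→(31−15)÷1=16=p, 33→(33−15)÷1=18=r, 24→(24−15)÷1=9=i, 19→(19−15)÷1=4=d, 20→(20−15)÷1=5=e.

pride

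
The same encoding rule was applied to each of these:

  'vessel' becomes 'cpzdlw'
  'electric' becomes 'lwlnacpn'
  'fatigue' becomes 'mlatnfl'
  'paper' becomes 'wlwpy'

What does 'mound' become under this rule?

tzbyk

A repeating key of period 2 is used — shifts +7, +11 over and over.
On mound: m+7=t, o+11=z, u+7=b, n+11=y, d+7=k.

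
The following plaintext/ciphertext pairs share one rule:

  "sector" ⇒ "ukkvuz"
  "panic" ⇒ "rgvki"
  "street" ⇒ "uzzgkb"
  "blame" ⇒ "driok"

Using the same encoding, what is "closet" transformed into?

Shifts by position in sector: pos 0: s→u (+2), pos 1: e→k (+6), pos 2: c→k (+8), pos 3: t→v (+2), pos 4: o→u (+6), pos 5: r→z (+8) — repeating every 3. The shifts repeat in a cycle of length 3: positions 0,1,… shift by +2, +6, +8, then the pattern repeats.
For closet: c+2=e, l+6=r, o+8=w, s+2=u, e+6=k, t+8=b.

erwukb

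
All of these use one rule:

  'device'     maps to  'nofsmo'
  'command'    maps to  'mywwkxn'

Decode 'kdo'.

This is a Caesar cipher with shift 10.
Reversing it on kdo: k−10=a, d−10=t, o−10=e.

ate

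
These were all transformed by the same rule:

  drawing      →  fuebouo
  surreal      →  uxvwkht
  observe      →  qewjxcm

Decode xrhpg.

vodka

In drawing: d→f is +2, r→u is +3, a→e is +4, w→b is +5 — the shift increases by 1 each position. The shift increases by 1 at each position, starting from +2: 2, 3, 4, ….
Reversing it on xrhpg: x−2=v, r−3=o, h−4=d, p−5=k, g−6=a.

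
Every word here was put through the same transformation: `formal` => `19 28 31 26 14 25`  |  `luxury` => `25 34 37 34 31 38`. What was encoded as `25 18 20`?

f is letter #6 and maps to 19: an offset of 13. Letters become their 1-based position plus 13 (so a→14, b→15, …).
Undoing it on 25 18 20: 25→(25−13)÷1=12=l, 18→(18−13)÷1=5=e, 20→(20−13)÷1=7=g.

leg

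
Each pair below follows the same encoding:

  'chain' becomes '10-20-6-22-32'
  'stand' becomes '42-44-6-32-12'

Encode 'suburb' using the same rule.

c(#3)→10 and h(#8)→20: differences scale by 2, so n = 2·pos + 4. With a=1..z=26, the number is 2·pos + 4.
Applying it to suburb: s=19→42, u=21→46, b=2→8, u=21→46, r=18→40, b=2→8.

42-46-8-46-40-8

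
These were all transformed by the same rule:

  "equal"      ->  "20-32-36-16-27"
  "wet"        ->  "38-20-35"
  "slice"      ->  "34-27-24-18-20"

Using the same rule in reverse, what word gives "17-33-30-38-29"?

e is letter #5 and maps to 20: an offset of 15. The number is (letter's place in the alphabet, a=1) + 15.
Decoding 17-33-30-38-29: 17→(17−15)÷1=2=b, 33→(33−15)÷1=18=r, 30→(30−15)÷1=15=o, 38→(38−15)÷1=23=w, 29→(29−15)÷1=14=n.

brown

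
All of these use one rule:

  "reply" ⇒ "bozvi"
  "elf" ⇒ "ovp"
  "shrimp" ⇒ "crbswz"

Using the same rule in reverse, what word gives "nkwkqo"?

Compare letters: r→b is +10, e→o is +10, p→z is +10 — a constant shift. This is a Caesar cipher with shift 10.
Reversing it on nkwkqo: n−10=d, k−10=a, w−10=m, k−10=a, q−10=g, o−10=e.

damage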